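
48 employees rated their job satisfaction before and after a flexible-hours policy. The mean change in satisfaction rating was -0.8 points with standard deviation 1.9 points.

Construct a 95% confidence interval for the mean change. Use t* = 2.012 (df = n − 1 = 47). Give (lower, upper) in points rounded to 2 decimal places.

Paired design: SE = s_d/√n = 1.9/√48 = 0.2742.
t* = 2.012; margin of error = 2.012 × 0.2742 = 0.5517.
-0.8 ± 0.5517 → (-1.35, -0.25).

(-1.35, -0.25)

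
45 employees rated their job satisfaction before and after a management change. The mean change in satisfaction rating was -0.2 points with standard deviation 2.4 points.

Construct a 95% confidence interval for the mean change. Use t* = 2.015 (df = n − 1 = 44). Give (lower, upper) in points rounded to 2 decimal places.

This is a matched-pairs design, so SE = s_d/√n = 2.4/√45 = 0.3578.
Margin = 2.015 × 0.3578 = 0.7210; the interval is -0.2 ± 0.7210 = (-0.92, 0.52).

(-0.92, 0.52)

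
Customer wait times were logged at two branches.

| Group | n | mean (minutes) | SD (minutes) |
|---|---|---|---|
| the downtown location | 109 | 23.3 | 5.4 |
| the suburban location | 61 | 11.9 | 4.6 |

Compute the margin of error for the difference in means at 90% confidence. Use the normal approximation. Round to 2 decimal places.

SE₁ = s₁/√n₁ = 5.4/√109 = 0.5172; SE₂ = 4.6/√61 = 0.5890.
Independent samples, unequal variances: SE_diff = √(SE₁² + SE₂²) = √(0.26749584 + 0.346921) = 0.7838.
z* = 1.645, so margin of error = 1.645 × 0.7838 = 1.2894.

1.29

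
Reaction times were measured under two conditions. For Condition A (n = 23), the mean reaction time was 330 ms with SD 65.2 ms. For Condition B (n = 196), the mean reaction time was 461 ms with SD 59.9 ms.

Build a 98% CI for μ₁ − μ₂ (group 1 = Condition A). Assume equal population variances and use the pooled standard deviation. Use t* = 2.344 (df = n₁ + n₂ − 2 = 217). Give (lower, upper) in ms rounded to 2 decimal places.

s_p = √[((n₁−1)s₁² + (n₂−1)s₂²)/(n₁+n₂−2)] = √[(22·65.2² + 195·59.9²)/217] = 60.4585.
SE = 60.4585·√(1/23 + 1/196) = 13.3256.
With t* = 2.344, margin = 2.344 × 13.3256 = 31.2352.
x̄₁ − x̄₂ = 330 − 461 = -131.0000; interval -131.0000 ± 31.2352 = (-162.24, -99.76).

(-162.24, -99.76)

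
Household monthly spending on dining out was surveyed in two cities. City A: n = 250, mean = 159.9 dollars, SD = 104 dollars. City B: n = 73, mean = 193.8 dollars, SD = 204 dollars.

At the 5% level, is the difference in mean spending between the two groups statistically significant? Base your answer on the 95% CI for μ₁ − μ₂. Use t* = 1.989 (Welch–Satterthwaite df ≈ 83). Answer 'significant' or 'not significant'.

Per-group SEs: s₁/√n₁ = 104/√250 = 6.5775, s₂/√n₂ = 204/√73 = 23.8764.
Unpooled SE of the difference: √(43.26350625 + 570.08247696) = 24.7658.
Margin of error = t* · SE = 1.989 × 24.7658 = 49.2592.
x̄₁ − x̄₂ = 159.9 − 193.8 = -33.9000.
CI: -33.9000 ± 49.2592 = (-83.1592, 15.3592).
The interval (-83.1592, 15.3592) contains 0, so the difference is not significant.

not significant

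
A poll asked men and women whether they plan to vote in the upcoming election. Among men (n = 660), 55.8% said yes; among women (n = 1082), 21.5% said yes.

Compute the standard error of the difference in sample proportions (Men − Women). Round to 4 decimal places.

SE₁ = √(p̂₁(1−p̂₁)/n₁) = √(0.5580·0.4420/660) = 0.01933; SE₂ = √(0.2150·0.7850/1082) = 0.01249.
Independent samples: SE of the difference = √(SE₁² + SE₂²) = √(0.0003736489 + 0.0001560001) = 0.02301.

0.0230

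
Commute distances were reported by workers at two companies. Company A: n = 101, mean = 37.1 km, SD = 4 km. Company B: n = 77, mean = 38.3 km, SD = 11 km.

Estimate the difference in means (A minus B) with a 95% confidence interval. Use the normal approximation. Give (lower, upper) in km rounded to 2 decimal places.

(-3.78, 1.38)

Standard errors of each mean: 4/√101 = 0.3980 and 11/√77 = 1.2536.
SE(x̄₁ − x̄₂) = √(0.3980² + 1.2536²) = 1.3153 for independent samples with unequal variances.
With z* = 1.960, the margin is 1.960 × 1.3153 = 2.5780.
x̄₁ − x̄₂ = 37.1 − 38.3 = -1.2000; the interval is -1.2000 ± 2.5780 = (-3.78, 1.38).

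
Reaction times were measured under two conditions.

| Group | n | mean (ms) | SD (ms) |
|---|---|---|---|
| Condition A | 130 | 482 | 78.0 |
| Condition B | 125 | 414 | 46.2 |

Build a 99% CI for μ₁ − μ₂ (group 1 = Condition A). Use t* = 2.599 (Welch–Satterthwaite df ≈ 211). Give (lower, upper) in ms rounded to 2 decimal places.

Standard errors of each mean: 78.0/√130 = 6.8411 and 46.2/√125 = 4.1323.
SE(x̄₁ − x̄₂) = √(6.8411² + 4.1323²) = 7.9923 for independent samples with unequal variances.
With t* = 2.599, the margin is 2.599 × 7.9923 = 20.7720.
x̄₁ − x̄₂ = 482 − 414 = 68.0000; the interval is 68.0000 ± 20.7720 = (47.23, 88.77).

(47.23, 88.77)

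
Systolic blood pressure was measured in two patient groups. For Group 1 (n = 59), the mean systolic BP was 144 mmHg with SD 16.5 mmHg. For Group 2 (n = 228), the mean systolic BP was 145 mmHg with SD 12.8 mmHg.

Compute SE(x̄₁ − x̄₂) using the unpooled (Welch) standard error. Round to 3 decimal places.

Per-group SEs: s₁/√n₁ = 16.5/√59 = 2.1481, s₂/√n₂ = 12.8/√228 = 0.8477.
Unpooled SE of the difference: √(4.61433361 + 0.71859529) = 2.3093.

2.309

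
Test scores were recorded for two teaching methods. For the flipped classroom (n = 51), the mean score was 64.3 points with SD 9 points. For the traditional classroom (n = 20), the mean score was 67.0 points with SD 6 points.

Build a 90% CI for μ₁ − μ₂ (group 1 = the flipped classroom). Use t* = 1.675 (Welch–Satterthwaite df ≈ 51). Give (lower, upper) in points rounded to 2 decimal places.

Per-group SEs: s₁/√n₁ = 9/√51 = 1.2603, s₂/√n₂ = 6/√20 = 1.3416.
Unpooled SE of the difference: √(1.58835609 + 1.79989056) = 1.8407.
Margin of error = t* · SE = 1.675 × 1.8407 = 3.0832.
x̄₁ − x̄₂ = 64.3 − 67.0 = -2.7000.
CI: -2.7000 ± 3.0832 = (-5.78, 0.38).

(-5.78, 0.38)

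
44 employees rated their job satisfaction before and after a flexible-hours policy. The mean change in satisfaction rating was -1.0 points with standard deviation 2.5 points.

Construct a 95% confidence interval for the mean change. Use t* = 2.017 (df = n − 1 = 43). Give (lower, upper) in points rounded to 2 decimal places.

This is a matched-pairs design, so SE = s_d/√n = 2.5/√44 = 0.3769.
Margin = 2.017 × 0.3769 = 0.7602; the interval is -1.0 ± 0.7602 = (-1.76, -0.24).

(-1.76, -0.24)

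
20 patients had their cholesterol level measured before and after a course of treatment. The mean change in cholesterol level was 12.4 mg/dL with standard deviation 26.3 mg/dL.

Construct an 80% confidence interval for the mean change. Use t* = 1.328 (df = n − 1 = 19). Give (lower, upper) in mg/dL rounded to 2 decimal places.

Paired design: SE = s_d/√n = 26.3/√20 = 5.8809.
t* = 1.328; margin of error = 1.328 × 5.8809 = 7.8098.
12.4 ± 7.8098 → (4.59, 20.21).

(4.59, 20.21)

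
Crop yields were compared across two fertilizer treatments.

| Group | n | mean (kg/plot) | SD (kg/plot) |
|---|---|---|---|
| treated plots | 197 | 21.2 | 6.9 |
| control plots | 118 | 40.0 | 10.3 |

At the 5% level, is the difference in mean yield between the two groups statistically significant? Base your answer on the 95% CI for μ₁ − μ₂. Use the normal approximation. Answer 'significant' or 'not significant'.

Per-group SEs: s₁/√n₁ = 6.9/√197 = 0.4916, s₂/√n₂ = 10.3/√118 = 0.9482.
Unpooled SE of the difference: √(0.24167056 + 0.89908324) = 1.0681.
Margin of error = z* · SE = 1.960 × 1.0681 = 2.0935.
x̄₁ − x̄₂ = 21.2 − 40.0 = -18.8000.
CI: -18.8000 ± 2.0935 = (-20.8935, -16.7065).
The interval (-20.8935, -16.7065) does not contain 0, so the difference is significant.

significant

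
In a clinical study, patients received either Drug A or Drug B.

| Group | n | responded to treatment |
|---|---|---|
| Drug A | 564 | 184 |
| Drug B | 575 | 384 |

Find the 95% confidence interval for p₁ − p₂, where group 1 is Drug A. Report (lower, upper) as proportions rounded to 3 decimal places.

First, p̂₁ = 184/564 = 0.3262; p̂₂ = 384/575 = 0.6678.
The two standard errors are √(0.3262×0.6738/564) = 0.01974 and √(0.6678×0.3322/575) = 0.01964.
Because the samples are independent, SE_diff = √(0.01974² + 0.01964²) = 0.02785.
Using z* = 1.960 for 95%, ME = 1.960 × 0.02785 = 0.05459.
p̂₁ − p̂₂ = -0.3416; interval -0.3416 ± 0.05459 gives (-0.396, -0.287).

(-0.396, -0.287)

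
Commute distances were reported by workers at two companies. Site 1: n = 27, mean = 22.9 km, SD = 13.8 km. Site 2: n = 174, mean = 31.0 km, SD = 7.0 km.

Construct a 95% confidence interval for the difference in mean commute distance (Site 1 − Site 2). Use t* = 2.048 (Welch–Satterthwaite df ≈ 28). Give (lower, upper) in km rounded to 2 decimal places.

(-13.65, -2.55)

SE₁ = s₁/√n₁ = 13.8/√27 = 2.6558; SE₂ = 7.0/√174 = 0.5307.
Independent samples, unequal variances: SE_diff = √(SE₁² + SE₂²) = √(7.05327364 + 0.28164249) = 2.7083.
t* = 2.048, so margin of error = 2.048 × 2.7083 = 5.5466.
Difference in means = 22.9 − 31.0 = -8.1000.
-8.1000 ± 5.5466 → (-13.65, -2.55).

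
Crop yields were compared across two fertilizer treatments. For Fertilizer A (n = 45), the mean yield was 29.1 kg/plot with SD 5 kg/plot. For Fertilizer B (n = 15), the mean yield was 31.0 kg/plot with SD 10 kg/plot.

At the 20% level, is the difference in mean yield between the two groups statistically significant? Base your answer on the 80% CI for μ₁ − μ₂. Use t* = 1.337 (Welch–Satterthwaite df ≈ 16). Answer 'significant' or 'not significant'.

not significant

SE₁ = s₁/√n₁ = 5/√45 = 0.7454; SE₂ = 10/√15 = 2.5820.
Independent samples, unequal variances: SE_diff = √(SE₁² + SE₂²) = √(0.55562116 + 6.666724) = 2.6874.
t* = 1.337, so margin of error = 1.337 × 2.6874 = 3.5931.
Difference in means = 29.1 − 31.0 = -1.9000.
-1.9000 ± 3.5931 → (-5.4931, 1.6931).
The interval (-5.4931, 1.6931) contains 0, so the difference is not significant.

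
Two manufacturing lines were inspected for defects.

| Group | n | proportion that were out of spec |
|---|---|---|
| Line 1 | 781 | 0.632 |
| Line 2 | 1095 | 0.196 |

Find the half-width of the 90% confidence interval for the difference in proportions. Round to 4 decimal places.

SE₁ = √(p̂₁(1−p̂₁)/n₁) = √(0.6320·0.3680/781) = 0.01726; SE₂ = √(0.1960·0.8040/1095) = 0.01200.
Independent samples: SE of the difference = √(SE₁² + SE₂²) = √(0.0002979076 + 0.000144) = 0.02102.
z* for 90% confidence is 1.645, so the margin of error is 1.645 × 0.02102 = 0.03458.

0.0346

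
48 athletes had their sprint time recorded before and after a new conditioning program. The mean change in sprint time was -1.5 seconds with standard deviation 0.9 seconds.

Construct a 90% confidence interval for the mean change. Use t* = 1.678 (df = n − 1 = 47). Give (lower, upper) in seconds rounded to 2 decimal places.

This is a matched-pairs design, so SE = s_d/√n = 0.9/√48 = 0.1299.
Margin = 1.678 × 0.1299 = 0.2180; the interval is -1.5 ± 0.2180 = (-1.72, -1.28).

(-1.72, -1.28)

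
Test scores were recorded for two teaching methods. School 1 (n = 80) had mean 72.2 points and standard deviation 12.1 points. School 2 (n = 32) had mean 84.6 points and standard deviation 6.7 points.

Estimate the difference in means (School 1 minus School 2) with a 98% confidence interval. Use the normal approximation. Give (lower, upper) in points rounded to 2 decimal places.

Standard errors of each mean: 12.1/√80 = 1.3528 and 6.7/√32 = 1.1844.
SE(x̄₁ − x̄₂) = √(1.3528² + 1.1844²) = 1.7980 for independent samples with unequal variances.
With z* = 2.326, the margin is 2.326 × 1.7980 = 4.1821.
x̄₁ − x̄₂ = 72.2 − 84.6 = -12.4000; the interval is -12.4000 ± 4.1821 = (-16.58, -8.22).

(-16.58, -8.22)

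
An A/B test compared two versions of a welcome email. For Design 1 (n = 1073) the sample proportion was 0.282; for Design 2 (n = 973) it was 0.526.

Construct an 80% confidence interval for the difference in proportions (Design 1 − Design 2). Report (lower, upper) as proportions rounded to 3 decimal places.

(-0.271, -0.217)

SE₁ = √(p̂₁(1−p̂₁)/n₁) = √(0.2820·0.7180/1073) = 0.01374; SE₂ = √(0.5260·0.4740/973) = 0.01601.
Independent samples: SE of the difference = √(SE₁² + SE₂²) = √(0.0001887876 + 0.0002563201) = 0.02110.
z* for 80% confidence is 1.282, so the margin of error is 1.282 × 0.02110 = 0.02705.
Point estimate p̂₁ − p̂₂ = 0.2820 − 0.5260 = -0.2440.
-0.2440 ± 0.02705 → (-0.271, -0.217).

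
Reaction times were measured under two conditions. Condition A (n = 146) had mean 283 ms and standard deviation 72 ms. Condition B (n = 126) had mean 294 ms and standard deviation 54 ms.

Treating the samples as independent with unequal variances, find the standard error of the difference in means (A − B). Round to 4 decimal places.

Per-group SEs: s₁/√n₁ = 72/√146 = 5.9588, s₂/√n₂ = 54/√126 = 4.8107.
Unpooled SE of the difference: √(35.50729744 + 23.14283449) = 7.6583.

7.6583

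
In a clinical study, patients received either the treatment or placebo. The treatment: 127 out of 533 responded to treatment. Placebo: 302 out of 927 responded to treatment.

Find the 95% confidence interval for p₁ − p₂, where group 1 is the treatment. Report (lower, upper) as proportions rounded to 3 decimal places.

(-0.135, -0.040)

Sample proportions: 127/533 = 0.2383, 302/927 = 0.3258.
Each SE is √(p̂(1−p̂)/n): √(0.2383·0.7617/533) = 0.01845 and √(0.3258·0.6742/927) = 0.01539.
SE(p̂₁ − p̂₂) = √(SE₁² + SE₂²) = √(0.0003404025 + 0.0002368521) = 0.02403, since the two samples are independent.
At 95% confidence z* = 1.960; margin = 1.960 × 0.02403 = 0.04710.
The difference is 0.2383 − 0.3258 = -0.0875, so the interval is -0.0875 ± 0.04710 = (-0.135, -0.040).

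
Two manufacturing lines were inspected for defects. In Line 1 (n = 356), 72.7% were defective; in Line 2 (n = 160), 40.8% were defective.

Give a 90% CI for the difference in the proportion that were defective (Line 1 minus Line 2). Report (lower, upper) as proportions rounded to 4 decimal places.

Each SE is √(p̂(1−p̂)/n): √(0.7270·0.2730/356) = 0.02361 and √(0.4080·0.5920/160) = 0.03885.
SE(p̂₁ − p̂₂) = √(SE₁² + SE₂²) = √(0.0005574321 + 0.0015093225) = 0.04546, since the two samples are independent.
At 90% confidence z* = 1.645; margin = 1.645 × 0.04546 = 0.07478.
The difference is 0.7270 − 0.4080 = 0.3190, so the interval is 0.3190 ± 0.07478 = (0.2442, 0.3938).

(0.2442, 0.3938)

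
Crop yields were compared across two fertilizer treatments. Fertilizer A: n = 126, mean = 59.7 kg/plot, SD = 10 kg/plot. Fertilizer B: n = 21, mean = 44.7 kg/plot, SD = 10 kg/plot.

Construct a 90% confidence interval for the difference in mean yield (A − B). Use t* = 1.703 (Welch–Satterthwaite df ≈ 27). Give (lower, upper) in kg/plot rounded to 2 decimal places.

(10.99, 19.01)

Standard errors of each mean: 10/√126 = 0.8909 and 10/√21 = 2.1822.
SE(x̄₁ − x̄₂) = √(0.8909² + 2.1822²) = 2.3571 for independent samples with unequal variances.
With t* = 1.703, the margin is 1.703 × 2.3571 = 4.0141.
x̄₁ − x̄₂ = 59.7 − 44.7 = 15.0000; the interval is 15.0000 ± 4.0141 = (10.99, 19.01).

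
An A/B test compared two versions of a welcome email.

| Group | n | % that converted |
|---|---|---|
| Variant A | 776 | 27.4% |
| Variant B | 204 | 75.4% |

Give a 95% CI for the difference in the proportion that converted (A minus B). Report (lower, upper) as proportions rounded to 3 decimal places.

(-0.547, -0.413)

The two standard errors are √(0.2740×0.7260/776) = 0.01601 and √(0.7540×0.2460/204) = 0.03015.
Because the samples are independent, SE_diff = √(0.01601² + 0.03015²) = 0.03414.
Using z* = 1.960 for 95%, ME = 1.960 × 0.03414 = 0.06691.
p̂₁ − p̂₂ = -0.4800; interval -0.4800 ± 0.06691 gives (-0.547, -0.413).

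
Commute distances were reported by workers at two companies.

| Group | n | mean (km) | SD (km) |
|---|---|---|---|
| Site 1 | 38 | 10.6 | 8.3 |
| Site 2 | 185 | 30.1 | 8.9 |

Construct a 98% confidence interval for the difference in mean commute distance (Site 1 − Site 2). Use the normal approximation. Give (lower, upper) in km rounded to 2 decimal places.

SE₁ = s₁/√n₁ = 8.3/√38 = 1.3464; SE₂ = 8.9/√185 = 0.6543.
Independent samples, unequal variances: SE_diff = √(SE₁² + SE₂²) = √(1.81279296 + 0.42810849) = 1.4970.
z* = 2.326, so margin of error = 2.326 × 1.4970 = 3.4820.
Difference in means = 10.6 − 30.1 = -19.5000.
-19.5000 ± 3.4820 → (-22.98, -16.02).

(-22.98, -16.02)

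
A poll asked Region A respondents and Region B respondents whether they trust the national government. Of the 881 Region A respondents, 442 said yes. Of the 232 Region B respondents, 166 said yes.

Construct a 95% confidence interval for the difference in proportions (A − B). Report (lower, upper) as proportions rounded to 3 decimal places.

First, p̂₁ = 442/881 = 0.5017; p̂₂ = 166/232 = 0.7155.
The two standard errors are √(0.5017×0.4983/881) = 0.01685 and √(0.7155×0.2845/232) = 0.02962.
Because the samples are independent, SE_diff = √(0.01685² + 0.02962²) = 0.03408.
Using z* = 1.960 for 95%, ME = 1.960 × 0.03408 = 0.06680.
p̂₁ − p̂₂ = -0.2138; interval -0.2138 ± 0.06680 gives (-0.281, -0.147).

(-0.281, -0.147)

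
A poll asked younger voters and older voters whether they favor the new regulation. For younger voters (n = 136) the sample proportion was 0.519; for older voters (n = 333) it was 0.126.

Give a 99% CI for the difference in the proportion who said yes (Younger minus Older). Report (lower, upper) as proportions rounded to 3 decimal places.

Each SE is √(p̂(1−p̂)/n): √(0.5190·0.4810/136) = 0.04284 and √(0.1260·0.8740/333) = 0.01819.
SE(p̂₁ − p̂₂) = √(SE₁² + SE₂²) = √(0.0018352656 + 0.0003308761) = 0.04654, since the two samples are independent.
At 99% confidence z* = 2.576; margin = 2.576 × 0.04654 = 0.11989.
The difference is 0.5190 − 0.1260 = 0.3930, so the interval is 0.3930 ± 0.11989 = (0.273, 0.513).

(0.273, 0.513)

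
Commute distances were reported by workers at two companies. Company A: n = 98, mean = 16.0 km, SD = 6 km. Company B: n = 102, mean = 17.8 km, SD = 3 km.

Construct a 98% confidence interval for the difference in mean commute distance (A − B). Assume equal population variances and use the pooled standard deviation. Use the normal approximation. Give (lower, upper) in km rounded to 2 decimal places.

Pooled variance s_p² = [97·6² + 101·3²] / (98+102−2) = 22.2273, so s_p = 4.7146.
SE_diff = s_p·√(1/n₁ + 1/n₂) = 4.7146·√(1/98 + 1/102) = 0.6669.
z* = 2.326; margin = 2.326 × 0.6669 = 1.5512.
Difference = 16.0 − 17.8 = -1.8000.
-1.8000 ± 1.5512 → (-3.35, -0.25).

(-3.35, -0.25)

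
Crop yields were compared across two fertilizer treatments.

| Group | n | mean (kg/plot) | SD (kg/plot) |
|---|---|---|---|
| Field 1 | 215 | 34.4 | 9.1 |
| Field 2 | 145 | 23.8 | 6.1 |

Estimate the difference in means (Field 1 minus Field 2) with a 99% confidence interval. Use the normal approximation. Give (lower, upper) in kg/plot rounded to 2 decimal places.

SE₁ = s₁/√n₁ = 9.1/√215 = 0.6206; SE₂ = 6.1/√145 = 0.5066.
Independent samples, unequal variances: SE_diff = √(SE₁² + SE₂²) = √(0.38514436 + 0.25664356) = 0.8011.
z* = 2.576, so margin of error = 2.576 × 0.8011 = 2.0636.
Difference in means = 34.4 − 23.8 = 10.6000.
10.6000 ± 2.0636 → (8.54, 12.66).

(8.54, 12.66)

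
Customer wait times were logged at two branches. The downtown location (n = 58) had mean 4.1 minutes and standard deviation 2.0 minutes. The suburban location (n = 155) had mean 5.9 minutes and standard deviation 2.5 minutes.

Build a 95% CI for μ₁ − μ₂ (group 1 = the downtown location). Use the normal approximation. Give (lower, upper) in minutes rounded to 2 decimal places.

(-2.45, -1.15)

Standard errors of each mean: 2.0/√58 = 0.2626 and 2.5/√155 = 0.2008.
SE(x̄₁ − x̄₂) = √(0.2626² + 0.2008²) = 0.3306 for independent samples with unequal variances.
With z* = 1.960, the margin is 1.960 × 0.3306 = 0.6480.
x̄₁ − x̄₂ = 4.1 − 5.9 = -1.8000; the interval is -1.8000 ± 0.6480 = (-2.45, -1.15).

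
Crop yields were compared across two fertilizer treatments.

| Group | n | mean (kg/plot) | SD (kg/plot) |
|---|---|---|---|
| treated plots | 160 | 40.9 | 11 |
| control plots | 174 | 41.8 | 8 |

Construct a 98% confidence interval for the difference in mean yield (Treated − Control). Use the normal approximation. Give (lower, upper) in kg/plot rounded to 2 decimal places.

(-3.37, 1.57)

Per-group SEs: s₁/√n₁ = 11/√160 = 0.8696, s₂/√n₂ = 8/√174 = 0.6065.
Unpooled SE of the difference: √(0.75620416 + 0.36784225) = 1.0602.
Margin of error = z* · SE = 2.326 × 1.0602 = 2.4660.
x̄₁ − x̄₂ = 40.9 − 41.8 = -0.9000.
CI: -0.9000 ± 2.4660 = (-3.37, 1.57).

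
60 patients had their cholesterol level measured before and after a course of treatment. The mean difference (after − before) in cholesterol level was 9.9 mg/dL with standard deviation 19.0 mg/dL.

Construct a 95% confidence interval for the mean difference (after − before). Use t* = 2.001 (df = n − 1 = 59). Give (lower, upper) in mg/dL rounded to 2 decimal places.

Paired design: SE = s_d/√n = 19.0/√60 = 2.4529.
t* = 2.001; margin of error = 2.001 × 2.4529 = 4.9083.
9.9 ± 4.9083 → (4.99, 14.81).

(4.99, 14.81)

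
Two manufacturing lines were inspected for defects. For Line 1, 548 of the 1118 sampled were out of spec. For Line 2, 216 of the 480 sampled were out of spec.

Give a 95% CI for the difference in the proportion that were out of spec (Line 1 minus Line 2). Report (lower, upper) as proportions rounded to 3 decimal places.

First, p̂₁ = 548/1118 = 0.4902; p̂₂ = 216/480 = 0.4500.
The two standard errors are √(0.4902×0.5098/1118) = 0.01495 and √(0.4500×0.5500/480) = 0.02271.
Because the samples are independent, SE_diff = √(0.01495² + 0.02271²) = 0.02719.
Using z* = 1.960 for 95%, ME = 1.960 × 0.02719 = 0.05329.
p̂₁ − p̂₂ = 0.0402; interval 0.0402 ± 0.05329 gives (-0.013, 0.093).

(-0.013, 0.093)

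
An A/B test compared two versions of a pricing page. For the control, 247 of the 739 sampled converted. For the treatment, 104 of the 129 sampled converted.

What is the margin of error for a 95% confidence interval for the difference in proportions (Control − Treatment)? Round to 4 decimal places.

Sample proportions: 247/739 = 0.3342, 104/129 = 0.8062.
Each SE is √(p̂(1−p̂)/n): √(0.3342·0.6658/739) = 0.01735 and √(0.8062·0.1938/129) = 0.03480.
SE(p̂₁ − p̂₂) = √(SE₁² + SE₂²) = √(0.0003010225 + 0.00121104) = 0.03889, since the two samples are independent.
At 95% confidence z* = 1.960; margin = 1.960 × 0.03889 = 0.07622.

0.0762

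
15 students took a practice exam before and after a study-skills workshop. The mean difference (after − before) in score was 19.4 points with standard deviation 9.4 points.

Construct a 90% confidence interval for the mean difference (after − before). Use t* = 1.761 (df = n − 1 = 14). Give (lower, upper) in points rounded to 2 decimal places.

This is a matched-pairs design, so SE = s_d/√n = 9.4/√15 = 2.4271.
Margin = 1.761 × 2.4271 = 4.2741; the interval is 19.4 ± 4.2741 = (15.13, 23.67).

(15.13, 23.67)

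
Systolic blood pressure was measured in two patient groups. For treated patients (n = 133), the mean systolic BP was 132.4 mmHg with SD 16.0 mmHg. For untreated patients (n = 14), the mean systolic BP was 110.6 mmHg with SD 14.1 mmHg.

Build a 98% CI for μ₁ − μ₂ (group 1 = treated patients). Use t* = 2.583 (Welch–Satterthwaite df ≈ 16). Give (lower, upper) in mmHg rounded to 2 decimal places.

(11.43, 32.17)

Standard errors of each mean: 16.0/√133 = 1.3874 and 14.1/√14 = 3.7684.
SE(x̄₁ − x̄₂) = √(1.3874² + 3.7684²) = 4.0157 for independent samples with unequal variances.
With t* = 2.583, the margin is 2.583 × 4.0157 = 10.3726.
x̄₁ − x̄₂ = 132.4 − 110.6 = 21.8000; the interval is 21.8000 ± 10.3726 = (11.43, 32.17).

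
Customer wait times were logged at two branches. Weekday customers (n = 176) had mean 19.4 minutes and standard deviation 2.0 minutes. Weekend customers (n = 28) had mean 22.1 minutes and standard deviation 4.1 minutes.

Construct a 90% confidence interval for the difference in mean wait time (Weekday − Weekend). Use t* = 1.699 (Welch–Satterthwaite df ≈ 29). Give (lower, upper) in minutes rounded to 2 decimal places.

(-4.04, -1.36)

Per-group SEs: s₁/√n₁ = 2.0/√176 = 0.1508, s₂/√n₂ = 4.1/√28 = 0.7748.
Unpooled SE of the difference: √(0.02274064 + 0.60031504) = 0.7893.
Margin of error = t* · SE = 1.699 × 0.7893 = 1.3410.
x̄₁ − x̄₂ = 19.4 − 22.1 = -2.7000.
CI: -2.7000 ± 1.3410 = (-4.04, -1.36).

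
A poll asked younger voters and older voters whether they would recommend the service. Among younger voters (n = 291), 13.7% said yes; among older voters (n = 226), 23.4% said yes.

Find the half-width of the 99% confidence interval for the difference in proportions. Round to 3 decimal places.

0.089

The two standard errors are √(0.1370×0.8630/291) = 0.02016 and √(0.2340×0.7660/226) = 0.02816.
Because the samples are independent, SE_diff = √(0.02016² + 0.02816²) = 0.03463.
Using z* = 2.576 for 99%, ME = 2.576 × 0.03463 = 0.08921.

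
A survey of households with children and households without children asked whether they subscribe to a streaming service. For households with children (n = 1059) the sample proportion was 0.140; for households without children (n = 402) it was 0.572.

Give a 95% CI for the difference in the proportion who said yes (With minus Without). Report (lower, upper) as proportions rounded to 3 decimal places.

(-0.485, -0.379)

The two standard errors are √(0.1400×0.8600/1059) = 0.01066 and √(0.5720×0.4280/402) = 0.02468.
Because the samples are independent, SE_diff = √(0.01066² + 0.02468²) = 0.02688.
Using z* = 1.960 for 95%, ME = 1.960 × 0.02688 = 0.05268.
p̂₁ − p̂₂ = -0.4320; interval -0.4320 ± 0.05268 gives (-0.485, -0.379).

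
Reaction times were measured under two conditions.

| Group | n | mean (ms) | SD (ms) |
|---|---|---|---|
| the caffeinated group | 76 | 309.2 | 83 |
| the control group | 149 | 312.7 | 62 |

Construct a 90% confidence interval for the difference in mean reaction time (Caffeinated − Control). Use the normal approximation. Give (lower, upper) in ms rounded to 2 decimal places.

Per-group SEs: s₁/√n₁ = 83/√76 = 9.5208, s₂/√n₂ = 62/√149 = 5.0792.
Unpooled SE of the difference: √(90.64563264 + 25.79827264) = 10.7909.
Margin of error = z* · SE = 1.645 × 10.7909 = 17.7510.
x̄₁ − x̄₂ = 309.2 − 312.7 = -3.5000.
CI: -3.5000 ± 17.7510 = (-21.25, 14.25).

(-21.25, 14.25)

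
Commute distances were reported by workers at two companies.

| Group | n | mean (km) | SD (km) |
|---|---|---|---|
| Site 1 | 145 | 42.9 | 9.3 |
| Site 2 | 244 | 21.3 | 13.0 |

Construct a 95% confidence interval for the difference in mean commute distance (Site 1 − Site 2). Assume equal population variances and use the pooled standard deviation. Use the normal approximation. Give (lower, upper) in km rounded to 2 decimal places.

s_p = √[((n₁−1)s₁² + (n₂−1)s₂²)/(n₁+n₂−2)] = √[(144·9.3² + 243·13.0²)/387] = 11.7600.
SE = 11.7600·√(1/145 + 1/244) = 1.2331.
With z* = 1.960, margin = 1.960 × 1.2331 = 2.4169.
x̄₁ − x̄₂ = 42.9 − 21.3 = 21.6000; interval 21.6000 ± 2.4169 = (19.18, 24.02).

(19.18, 24.02)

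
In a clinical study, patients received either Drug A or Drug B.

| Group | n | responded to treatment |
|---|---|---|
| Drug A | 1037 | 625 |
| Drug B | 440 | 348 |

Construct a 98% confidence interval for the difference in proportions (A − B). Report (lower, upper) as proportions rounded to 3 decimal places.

p̂₁ = 625/1037 = 0.6027 and p̂₂ = 348/440 = 0.7909.
SE₁ = √(p̂₁(1−p̂₁)/n₁) = √(0.6027·0.3973/1037) = 0.01520; SE₂ = √(0.7909·0.2091/440) = 0.01939.
Independent samples: SE of the difference = √(SE₁² + SE₂²) = √(0.00023104 + 0.0003759721) = 0.02464.
z* for 98% confidence is 2.326, so the margin of error is 2.326 × 0.02464 = 0.05731.
Point estimate p̂₁ − p̂₂ = 0.6027 − 0.7909 = -0.1882.
-0.1882 ± 0.05731 → (-0.246, -0.131).

(-0.246, -0.131)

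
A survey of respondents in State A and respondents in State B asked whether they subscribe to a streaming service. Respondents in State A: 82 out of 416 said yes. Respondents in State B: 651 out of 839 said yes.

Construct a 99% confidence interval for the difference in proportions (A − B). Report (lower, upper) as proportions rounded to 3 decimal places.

(-0.641, -0.516)

Sample proportions: 82/416 = 0.1971, 651/839 = 0.7759.
Each SE is √(p̂(1−p̂)/n): √(0.1971·0.8029/416) = 0.01950 and √(0.7759·0.2241/839) = 0.01440.
SE(p̂₁ − p̂₂) = √(SE₁² + SE₂²) = √(0.00038025 + 0.00020736) = 0.02424, since the two samples are independent.
At 99% confidence z* = 2.576; margin = 2.576 × 0.02424 = 0.06244.
The difference is 0.1971 − 0.7759 = -0.5788, so the interval is -0.5788 ± 0.06244 = (-0.641, -0.516).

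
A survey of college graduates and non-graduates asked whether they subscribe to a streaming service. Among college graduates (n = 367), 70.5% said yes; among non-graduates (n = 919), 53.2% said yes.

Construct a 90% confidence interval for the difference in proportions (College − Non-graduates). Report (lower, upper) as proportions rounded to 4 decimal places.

The two standard errors are √(0.7050×0.2950/367) = 0.02381 and √(0.5320×0.4680/919) = 0.01646.
Because the samples are independent, SE_diff = √(0.02381² + 0.01646²) = 0.02895.
Using z* = 1.645 for 90%, ME = 1.645 × 0.02895 = 0.04762.
p̂₁ − p̂₂ = 0.1730; interval 0.1730 ± 0.04762 gives (0.1254, 0.2206).

(0.1254, 0.2206)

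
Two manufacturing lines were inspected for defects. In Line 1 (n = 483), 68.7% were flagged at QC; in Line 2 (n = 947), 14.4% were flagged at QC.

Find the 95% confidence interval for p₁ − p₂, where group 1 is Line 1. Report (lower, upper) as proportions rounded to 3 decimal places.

(0.496, 0.590)

The two standard errors are √(0.6870×0.3130/483) = 0.02110 and √(0.1440×0.8560/947) = 0.01141.
Because the samples are independent, SE_diff = √(0.02110² + 0.01141²) = 0.02399.
Using z* = 1.960 for 95%, ME = 1.960 × 0.02399 = 0.04702.
p̂₁ − p̂₂ = 0.5430; interval 0.5430 ± 0.04702 gives (0.496, 0.590).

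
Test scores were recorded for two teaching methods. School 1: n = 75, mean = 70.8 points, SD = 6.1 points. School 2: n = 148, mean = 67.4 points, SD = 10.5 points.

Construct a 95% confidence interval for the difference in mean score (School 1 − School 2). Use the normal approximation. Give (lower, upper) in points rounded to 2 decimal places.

Standard errors of each mean: 6.1/√75 = 0.7044 and 10.5/√148 = 0.8631.
SE(x̄₁ − x̄₂) = √(0.7044² + 0.8631²) = 1.1141 for independent samples with unequal variances.
With z* = 1.960, the margin is 1.960 × 1.1141 = 2.1836.
x̄₁ − x̄₂ = 70.8 − 67.4 = 3.4000; the interval is 3.4000 ± 2.1836 = (1.22, 5.58).

(1.22, 5.58)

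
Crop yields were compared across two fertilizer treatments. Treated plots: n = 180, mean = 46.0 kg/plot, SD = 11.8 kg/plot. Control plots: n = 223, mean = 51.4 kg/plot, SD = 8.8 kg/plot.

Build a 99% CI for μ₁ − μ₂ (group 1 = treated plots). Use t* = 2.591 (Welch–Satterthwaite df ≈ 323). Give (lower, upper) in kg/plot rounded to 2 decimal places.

(-8.14, -2.66)

Per-group SEs: s₁/√n₁ = 11.8/√180 = 0.8795, s₂/√n₂ = 8.8/√223 = 0.5893.
Unpooled SE of the difference: √(0.77352025 + 0.34727449) = 1.0587.
Margin of error = t* · SE = 2.591 × 1.0587 = 2.7431.
x̄₁ − x̄₂ = 46.0 − 51.4 = -5.4000.
CI: -5.4000 ± 2.7431 = (-8.14, -2.66).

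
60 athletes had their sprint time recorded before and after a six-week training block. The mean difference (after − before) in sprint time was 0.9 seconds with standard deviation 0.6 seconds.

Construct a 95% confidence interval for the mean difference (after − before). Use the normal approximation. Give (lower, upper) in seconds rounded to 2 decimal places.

(0.75, 1.05)

Paired design: SE = s_d/√n = 0.6/√60 = 0.0775.
z* = 1.960; margin of error = 1.960 × 0.0775 = 0.1519.
0.9 ± 0.1519 → (0.75, 1.05).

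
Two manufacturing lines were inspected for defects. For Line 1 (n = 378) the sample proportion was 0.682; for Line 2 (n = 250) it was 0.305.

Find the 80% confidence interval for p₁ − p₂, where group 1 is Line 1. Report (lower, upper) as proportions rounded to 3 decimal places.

SE₁ = √(p̂₁(1−p̂₁)/n₁) = √(0.6820·0.3180/378) = 0.02395; SE₂ = √(0.3050·0.6950/250) = 0.02912.
Independent samples: SE of the difference = √(SE₁² + SE₂²) = √(0.0005736025 + 0.0008479744) = 0.03770.
z* for 80% confidence is 1.282, so the margin of error is 1.282 × 0.03770 = 0.04833.
Point estimate p̂₁ − p̂₂ = 0.6820 − 0.3050 = 0.3770.
0.3770 ± 0.04833 → (0.329, 0.425).

(0.329, 0.425)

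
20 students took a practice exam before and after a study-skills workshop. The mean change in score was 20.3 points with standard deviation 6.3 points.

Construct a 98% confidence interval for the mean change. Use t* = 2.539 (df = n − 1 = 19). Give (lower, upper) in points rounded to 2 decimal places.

This is a matched-pairs design, so SE = s_d/√n = 6.3/√20 = 1.4087.
Margin = 2.539 × 1.4087 = 3.5767; the interval is 20.3 ± 3.5767 = (16.72, 23.88).

(16.72, 23.88)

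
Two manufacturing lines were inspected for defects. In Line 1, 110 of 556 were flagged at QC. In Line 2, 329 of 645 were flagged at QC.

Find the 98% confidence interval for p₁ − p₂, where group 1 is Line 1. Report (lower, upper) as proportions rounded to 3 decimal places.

(-0.373, -0.252)

First, p̂₁ = 110/556 = 0.1978; p̂₂ = 329/645 = 0.5101.
The two standard errors are √(0.1978×0.8022/556) = 0.01689 and √(0.5101×0.4899/645) = 0.01968.
Because the samples are independent, SE_diff = √(0.01689² + 0.01968²) = 0.02593.
Using z* = 2.326 for 98%, ME = 2.326 × 0.02593 = 0.06031.
p̂₁ − p̂₂ = -0.3123; interval -0.3123 ± 0.06031 gives (-0.373, -0.252).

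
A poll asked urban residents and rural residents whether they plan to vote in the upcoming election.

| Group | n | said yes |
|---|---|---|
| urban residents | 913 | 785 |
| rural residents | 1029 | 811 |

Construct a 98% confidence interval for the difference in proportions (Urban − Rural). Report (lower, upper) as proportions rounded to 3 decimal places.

(0.032, 0.112)

p̂₁ = 785/913 = 0.8598 and p̂₂ = 811/1029 = 0.7881.
SE₁ = √(p̂₁(1−p̂₁)/n₁) = √(0.8598·0.1402/913) = 0.01149; SE₂ = √(0.7881·0.2119/1029) = 0.01274.
Independent samples: SE of the difference = √(SE₁² + SE₂²) = √(0.0001320201 + 0.0001623076) = 0.01716.
z* for 98% confidence is 2.326, so the margin of error is 2.326 × 0.01716 = 0.03991.
Point estimate p̂₁ − p̂₂ = 0.8598 − 0.7881 = 0.0717.
0.0717 ± 0.03991 → (0.032, 0.112).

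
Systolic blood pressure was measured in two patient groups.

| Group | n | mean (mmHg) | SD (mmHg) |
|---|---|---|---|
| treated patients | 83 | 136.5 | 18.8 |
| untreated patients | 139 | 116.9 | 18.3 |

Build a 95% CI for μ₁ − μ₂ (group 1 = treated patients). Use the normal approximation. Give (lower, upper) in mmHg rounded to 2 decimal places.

SE₁ = s₁/√n₁ = 18.8/√83 = 2.0636; SE₂ = 18.3/√139 = 1.5522.
Independent samples, unequal variances: SE_diff = √(SE₁² + SE₂²) = √(4.25844496 + 2.40932484) = 2.5822.
z* = 1.960, so margin of error = 1.960 × 2.5822 = 5.0611.
Difference in means = 136.5 − 116.9 = 19.6000.
19.6000 ± 5.0611 → (14.54, 24.66).

(14.54, 24.66)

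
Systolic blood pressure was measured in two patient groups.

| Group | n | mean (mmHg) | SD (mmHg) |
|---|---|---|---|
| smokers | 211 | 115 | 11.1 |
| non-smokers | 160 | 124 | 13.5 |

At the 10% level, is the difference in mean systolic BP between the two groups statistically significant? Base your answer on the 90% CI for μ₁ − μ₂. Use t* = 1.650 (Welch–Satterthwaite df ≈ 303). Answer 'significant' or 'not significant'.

significant

SE₁ = s₁/√n₁ = 11.1/√211 = 0.7642; SE₂ = 13.5/√160 = 1.0673.
Independent samples, unequal variances: SE_diff = √(SE₁² + SE₂²) = √(0.58400164 + 1.13912929) = 1.3127.
t* = 1.650, so margin of error = 1.650 × 1.3127 = 2.1660.
Difference in means = 115 − 124 = -9.0000.
-9.0000 ± 2.1660 → (-11.1660, -6.8340).
The interval (-11.1660, -6.8340) does not contain 0, so the difference is significant.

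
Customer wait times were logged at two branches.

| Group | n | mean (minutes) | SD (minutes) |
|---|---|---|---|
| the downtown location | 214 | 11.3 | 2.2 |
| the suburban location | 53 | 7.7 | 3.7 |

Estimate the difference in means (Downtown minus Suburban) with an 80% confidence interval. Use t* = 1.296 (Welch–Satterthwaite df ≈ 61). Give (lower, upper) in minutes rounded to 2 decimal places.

Per-group SEs: s₁/√n₁ = 2.2/√214 = 0.1504, s₂/√n₂ = 3.7/√53 = 0.5082.
Unpooled SE of the difference: √(0.02262016 + 0.25826724) = 0.5300.
Margin of error = t* · SE = 1.296 × 0.5300 = 0.6869.
x̄₁ − x̄₂ = 11.3 − 7.7 = 3.6000.
CI: 3.6000 ± 0.6869 = (2.91, 4.29).

(2.91, 4.29)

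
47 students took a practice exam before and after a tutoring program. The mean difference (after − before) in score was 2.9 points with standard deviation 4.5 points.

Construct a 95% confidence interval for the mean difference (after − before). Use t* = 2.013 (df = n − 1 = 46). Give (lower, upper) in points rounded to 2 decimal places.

(1.58, 4.22)

Paired design: SE = s_d/√n = 4.5/√47 = 0.6564.
t* = 2.013; margin of error = 2.013 × 0.6564 = 1.3213.
2.9 ± 1.3213 → (1.58, 4.22).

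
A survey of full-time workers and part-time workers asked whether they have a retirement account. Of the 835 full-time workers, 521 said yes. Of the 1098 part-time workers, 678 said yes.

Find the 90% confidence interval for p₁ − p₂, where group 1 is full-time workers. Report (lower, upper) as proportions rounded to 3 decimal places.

(-0.030, 0.043)

p̂₁ = 521/835 = 0.6240 and p̂₂ = 678/1098 = 0.6175.
SE₁ = √(p̂₁(1−p̂₁)/n₁) = √(0.6240·0.3760/835) = 0.01676; SE₂ = √(0.6175·0.3825/1098) = 0.01467.
Independent samples: SE of the difference = √(SE₁² + SE₂²) = √(0.0002808976 + 0.0002152089) = 0.02227.
z* for 90% confidence is 1.645, so the margin of error is 1.645 × 0.02227 = 0.03663.
Point estimate p̂₁ − p̂₂ = 0.6240 − 0.6175 = 0.0065.
0.0065 ± 0.03663 → (-0.030, 0.043).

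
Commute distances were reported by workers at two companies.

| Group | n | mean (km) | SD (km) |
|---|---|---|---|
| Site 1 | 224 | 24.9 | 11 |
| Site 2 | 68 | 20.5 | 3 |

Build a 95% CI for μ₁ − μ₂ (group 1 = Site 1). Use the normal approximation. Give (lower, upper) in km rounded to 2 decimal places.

(2.79, 6.01)

SE₁ = s₁/√n₁ = 11/√224 = 0.7350; SE₂ = 3/√68 = 0.3638.
Independent samples, unequal variances: SE_diff = √(SE₁² + SE₂²) = √(0.540225 + 0.13235044) = 0.8201.
z* = 1.960, so margin of error = 1.960 × 0.8201 = 1.6074.
Difference in means = 24.9 − 20.5 = 4.4000.
4.4000 ± 1.6074 → (2.79, 6.01).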